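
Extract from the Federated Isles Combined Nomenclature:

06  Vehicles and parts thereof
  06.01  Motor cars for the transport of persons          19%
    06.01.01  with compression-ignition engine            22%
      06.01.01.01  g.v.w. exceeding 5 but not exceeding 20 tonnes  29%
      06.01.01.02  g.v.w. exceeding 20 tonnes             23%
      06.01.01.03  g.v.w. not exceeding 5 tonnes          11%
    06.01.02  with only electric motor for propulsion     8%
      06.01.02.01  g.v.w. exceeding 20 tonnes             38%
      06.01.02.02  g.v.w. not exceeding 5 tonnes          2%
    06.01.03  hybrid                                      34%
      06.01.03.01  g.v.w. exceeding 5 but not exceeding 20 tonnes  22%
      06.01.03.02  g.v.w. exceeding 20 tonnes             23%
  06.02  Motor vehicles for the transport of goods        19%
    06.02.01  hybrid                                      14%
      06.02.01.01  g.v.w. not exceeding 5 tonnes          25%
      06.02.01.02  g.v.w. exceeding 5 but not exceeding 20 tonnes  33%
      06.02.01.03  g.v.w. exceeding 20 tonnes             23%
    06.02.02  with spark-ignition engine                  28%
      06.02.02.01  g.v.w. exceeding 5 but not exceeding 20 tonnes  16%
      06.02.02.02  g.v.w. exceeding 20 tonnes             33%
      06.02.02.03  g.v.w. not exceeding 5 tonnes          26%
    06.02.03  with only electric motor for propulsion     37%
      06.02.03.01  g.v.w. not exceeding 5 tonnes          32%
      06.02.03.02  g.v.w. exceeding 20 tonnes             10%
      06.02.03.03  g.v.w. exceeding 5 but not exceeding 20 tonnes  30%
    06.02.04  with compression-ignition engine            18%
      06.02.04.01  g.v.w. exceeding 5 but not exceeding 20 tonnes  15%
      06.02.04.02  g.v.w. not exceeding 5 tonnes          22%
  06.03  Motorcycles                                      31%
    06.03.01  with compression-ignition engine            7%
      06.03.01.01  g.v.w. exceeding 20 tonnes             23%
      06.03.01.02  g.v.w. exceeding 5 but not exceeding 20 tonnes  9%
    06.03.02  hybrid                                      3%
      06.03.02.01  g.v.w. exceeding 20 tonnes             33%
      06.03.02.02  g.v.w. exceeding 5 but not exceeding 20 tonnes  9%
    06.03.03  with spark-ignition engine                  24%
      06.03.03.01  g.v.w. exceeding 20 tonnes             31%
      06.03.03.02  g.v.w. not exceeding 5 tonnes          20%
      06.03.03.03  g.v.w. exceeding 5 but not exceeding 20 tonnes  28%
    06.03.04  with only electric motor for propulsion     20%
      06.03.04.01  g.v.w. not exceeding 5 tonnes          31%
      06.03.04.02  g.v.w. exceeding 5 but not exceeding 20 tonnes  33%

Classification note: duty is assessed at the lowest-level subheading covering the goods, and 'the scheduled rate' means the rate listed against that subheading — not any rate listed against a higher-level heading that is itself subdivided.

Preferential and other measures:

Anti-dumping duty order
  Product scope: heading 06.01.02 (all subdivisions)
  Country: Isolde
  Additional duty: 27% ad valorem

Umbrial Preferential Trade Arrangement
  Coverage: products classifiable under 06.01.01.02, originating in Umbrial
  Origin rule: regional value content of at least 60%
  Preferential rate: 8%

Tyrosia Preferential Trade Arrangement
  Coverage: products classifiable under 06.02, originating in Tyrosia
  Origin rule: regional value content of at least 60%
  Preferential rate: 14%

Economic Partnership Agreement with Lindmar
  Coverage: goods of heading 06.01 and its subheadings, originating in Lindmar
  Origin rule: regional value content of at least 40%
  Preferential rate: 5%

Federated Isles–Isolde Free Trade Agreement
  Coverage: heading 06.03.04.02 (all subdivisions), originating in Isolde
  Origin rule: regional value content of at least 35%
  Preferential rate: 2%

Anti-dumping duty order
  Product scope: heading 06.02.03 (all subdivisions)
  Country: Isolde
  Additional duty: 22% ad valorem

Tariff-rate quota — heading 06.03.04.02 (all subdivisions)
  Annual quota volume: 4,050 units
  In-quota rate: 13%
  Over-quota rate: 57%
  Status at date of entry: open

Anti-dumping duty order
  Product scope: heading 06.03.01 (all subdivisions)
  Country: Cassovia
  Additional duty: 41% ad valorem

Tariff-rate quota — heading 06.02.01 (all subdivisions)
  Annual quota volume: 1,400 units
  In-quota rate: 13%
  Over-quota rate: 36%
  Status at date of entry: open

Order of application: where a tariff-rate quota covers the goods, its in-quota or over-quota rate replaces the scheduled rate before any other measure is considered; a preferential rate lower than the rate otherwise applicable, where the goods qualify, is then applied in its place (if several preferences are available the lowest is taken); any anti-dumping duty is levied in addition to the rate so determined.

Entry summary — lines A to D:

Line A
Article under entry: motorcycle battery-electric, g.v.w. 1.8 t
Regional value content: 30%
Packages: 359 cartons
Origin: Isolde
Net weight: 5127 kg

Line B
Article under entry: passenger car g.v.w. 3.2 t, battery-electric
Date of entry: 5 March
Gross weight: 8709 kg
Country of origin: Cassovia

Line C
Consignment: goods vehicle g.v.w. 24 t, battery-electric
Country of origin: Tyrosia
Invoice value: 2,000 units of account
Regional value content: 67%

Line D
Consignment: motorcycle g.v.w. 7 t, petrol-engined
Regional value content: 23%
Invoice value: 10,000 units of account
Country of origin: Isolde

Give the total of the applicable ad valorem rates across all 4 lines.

71%

Line A: motorcycle → 06.03; battery-electric → 06.03.04; g.v.w. 1.8 t → 06.03.04.01. Scheduled 31%. Isolde agreement on 06.03.04.02: 06.03.04.01 not covered. → 31%.
Line B: passenger car → 06.01; battery-electric → 06.01.02; g.v.w. 3.2 t → 06.01.02.02. Scheduled 2%. No special measure applies. → 2%.
Line C: goods vehicle → 06.02; battery-electric → 06.02.03; g.v.w. 24 t → 06.02.03.02. Scheduled 10%. Tyrosia agreement on 06.02: RVC ≥ 60% → 14% available; preference 14% not lower than 10% → no reduction. → 10%.
Line D: motorcycle → 06.03; petrol-engined → 06.03.03; g.v.w. 7 t → 06.03.03.03. Scheduled 28%. Isolde agreement on 06.03.04.02: 06.03.03.03 not covered. → 28%.
Sum: 31% + 2% + 10% + 28% = 71%.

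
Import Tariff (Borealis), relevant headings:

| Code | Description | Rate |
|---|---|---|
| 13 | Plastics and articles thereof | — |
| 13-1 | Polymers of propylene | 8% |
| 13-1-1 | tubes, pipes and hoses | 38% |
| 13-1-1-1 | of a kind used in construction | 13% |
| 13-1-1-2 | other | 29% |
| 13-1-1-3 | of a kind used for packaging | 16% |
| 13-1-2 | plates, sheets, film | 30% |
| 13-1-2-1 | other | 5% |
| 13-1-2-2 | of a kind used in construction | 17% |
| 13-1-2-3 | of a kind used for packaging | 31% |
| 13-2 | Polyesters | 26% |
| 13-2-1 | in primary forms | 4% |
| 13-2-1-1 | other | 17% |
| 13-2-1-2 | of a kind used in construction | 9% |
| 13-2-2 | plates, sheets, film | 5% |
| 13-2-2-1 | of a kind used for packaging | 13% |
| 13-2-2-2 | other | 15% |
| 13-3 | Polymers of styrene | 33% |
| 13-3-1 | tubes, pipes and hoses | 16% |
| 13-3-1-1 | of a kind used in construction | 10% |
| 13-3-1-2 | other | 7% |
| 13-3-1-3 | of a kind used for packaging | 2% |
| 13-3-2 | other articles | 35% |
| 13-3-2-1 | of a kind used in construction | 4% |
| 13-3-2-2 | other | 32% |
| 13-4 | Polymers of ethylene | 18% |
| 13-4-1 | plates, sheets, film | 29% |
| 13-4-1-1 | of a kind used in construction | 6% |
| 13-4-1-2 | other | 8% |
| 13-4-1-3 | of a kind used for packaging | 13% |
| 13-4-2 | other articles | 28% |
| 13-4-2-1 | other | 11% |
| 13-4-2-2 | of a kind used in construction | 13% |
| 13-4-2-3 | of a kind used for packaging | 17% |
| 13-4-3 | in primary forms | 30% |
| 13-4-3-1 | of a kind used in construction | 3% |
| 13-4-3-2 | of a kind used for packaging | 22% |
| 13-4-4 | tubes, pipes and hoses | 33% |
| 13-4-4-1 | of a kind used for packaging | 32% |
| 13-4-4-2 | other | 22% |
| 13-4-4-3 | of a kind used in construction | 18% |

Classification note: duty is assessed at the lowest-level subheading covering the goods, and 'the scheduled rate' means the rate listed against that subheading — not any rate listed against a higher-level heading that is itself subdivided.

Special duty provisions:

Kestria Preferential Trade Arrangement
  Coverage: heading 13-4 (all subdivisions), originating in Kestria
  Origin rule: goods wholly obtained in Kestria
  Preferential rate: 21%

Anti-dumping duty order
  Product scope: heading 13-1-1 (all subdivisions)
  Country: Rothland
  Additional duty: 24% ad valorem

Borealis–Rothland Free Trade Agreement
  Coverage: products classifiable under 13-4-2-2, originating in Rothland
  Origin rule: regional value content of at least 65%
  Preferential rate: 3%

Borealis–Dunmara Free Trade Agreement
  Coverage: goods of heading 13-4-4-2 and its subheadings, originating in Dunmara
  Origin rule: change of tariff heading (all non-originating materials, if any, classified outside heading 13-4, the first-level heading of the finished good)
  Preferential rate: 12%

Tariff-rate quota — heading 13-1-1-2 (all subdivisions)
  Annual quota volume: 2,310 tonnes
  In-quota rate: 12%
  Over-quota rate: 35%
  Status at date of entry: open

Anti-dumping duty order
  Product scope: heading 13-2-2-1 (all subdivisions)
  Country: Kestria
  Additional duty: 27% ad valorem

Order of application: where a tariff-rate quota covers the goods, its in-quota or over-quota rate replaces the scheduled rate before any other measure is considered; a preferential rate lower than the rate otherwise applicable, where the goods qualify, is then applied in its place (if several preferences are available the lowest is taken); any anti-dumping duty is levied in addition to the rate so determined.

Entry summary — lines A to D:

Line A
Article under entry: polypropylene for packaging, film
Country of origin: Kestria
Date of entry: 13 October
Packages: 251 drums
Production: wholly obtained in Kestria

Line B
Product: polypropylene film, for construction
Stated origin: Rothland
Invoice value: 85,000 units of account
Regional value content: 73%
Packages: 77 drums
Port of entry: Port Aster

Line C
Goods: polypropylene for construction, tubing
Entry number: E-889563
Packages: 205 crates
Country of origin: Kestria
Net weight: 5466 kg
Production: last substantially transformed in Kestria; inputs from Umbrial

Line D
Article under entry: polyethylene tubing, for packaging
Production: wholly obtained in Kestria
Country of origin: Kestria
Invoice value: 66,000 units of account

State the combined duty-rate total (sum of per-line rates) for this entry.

Line A: polypropylene → 13-1; film → 13-1-2; for packaging → 13-1-2-3. Scheduled 31%. Kestria agreement on 13-4: 13-1-2-3 not covered. → 31%.
Line B: polypropylene → 13-1; film → 13-1-2; for construction → 13-1-2-2. Scheduled 17%. Rothland agreement on 13-4-2-2: 13-1-2-2 not covered. → 17%.
Line C: polypropylene → 13-1; tubing → 13-1-1; for construction → 13-1-1-1. Scheduled 13%. Kestria agreement on 13-4: 13-1-1-1 not covered. → 13%.
Line D: polyethylene → 13-4; tubing → 13-4-4; for packaging → 13-4-4-1. Scheduled 32%. Kestria agreement on 13-4: wholly obtained → 21% available; preferential 21%. → 21%.
Sum: 31% + 17% + 13% + 21% = 82%.

82%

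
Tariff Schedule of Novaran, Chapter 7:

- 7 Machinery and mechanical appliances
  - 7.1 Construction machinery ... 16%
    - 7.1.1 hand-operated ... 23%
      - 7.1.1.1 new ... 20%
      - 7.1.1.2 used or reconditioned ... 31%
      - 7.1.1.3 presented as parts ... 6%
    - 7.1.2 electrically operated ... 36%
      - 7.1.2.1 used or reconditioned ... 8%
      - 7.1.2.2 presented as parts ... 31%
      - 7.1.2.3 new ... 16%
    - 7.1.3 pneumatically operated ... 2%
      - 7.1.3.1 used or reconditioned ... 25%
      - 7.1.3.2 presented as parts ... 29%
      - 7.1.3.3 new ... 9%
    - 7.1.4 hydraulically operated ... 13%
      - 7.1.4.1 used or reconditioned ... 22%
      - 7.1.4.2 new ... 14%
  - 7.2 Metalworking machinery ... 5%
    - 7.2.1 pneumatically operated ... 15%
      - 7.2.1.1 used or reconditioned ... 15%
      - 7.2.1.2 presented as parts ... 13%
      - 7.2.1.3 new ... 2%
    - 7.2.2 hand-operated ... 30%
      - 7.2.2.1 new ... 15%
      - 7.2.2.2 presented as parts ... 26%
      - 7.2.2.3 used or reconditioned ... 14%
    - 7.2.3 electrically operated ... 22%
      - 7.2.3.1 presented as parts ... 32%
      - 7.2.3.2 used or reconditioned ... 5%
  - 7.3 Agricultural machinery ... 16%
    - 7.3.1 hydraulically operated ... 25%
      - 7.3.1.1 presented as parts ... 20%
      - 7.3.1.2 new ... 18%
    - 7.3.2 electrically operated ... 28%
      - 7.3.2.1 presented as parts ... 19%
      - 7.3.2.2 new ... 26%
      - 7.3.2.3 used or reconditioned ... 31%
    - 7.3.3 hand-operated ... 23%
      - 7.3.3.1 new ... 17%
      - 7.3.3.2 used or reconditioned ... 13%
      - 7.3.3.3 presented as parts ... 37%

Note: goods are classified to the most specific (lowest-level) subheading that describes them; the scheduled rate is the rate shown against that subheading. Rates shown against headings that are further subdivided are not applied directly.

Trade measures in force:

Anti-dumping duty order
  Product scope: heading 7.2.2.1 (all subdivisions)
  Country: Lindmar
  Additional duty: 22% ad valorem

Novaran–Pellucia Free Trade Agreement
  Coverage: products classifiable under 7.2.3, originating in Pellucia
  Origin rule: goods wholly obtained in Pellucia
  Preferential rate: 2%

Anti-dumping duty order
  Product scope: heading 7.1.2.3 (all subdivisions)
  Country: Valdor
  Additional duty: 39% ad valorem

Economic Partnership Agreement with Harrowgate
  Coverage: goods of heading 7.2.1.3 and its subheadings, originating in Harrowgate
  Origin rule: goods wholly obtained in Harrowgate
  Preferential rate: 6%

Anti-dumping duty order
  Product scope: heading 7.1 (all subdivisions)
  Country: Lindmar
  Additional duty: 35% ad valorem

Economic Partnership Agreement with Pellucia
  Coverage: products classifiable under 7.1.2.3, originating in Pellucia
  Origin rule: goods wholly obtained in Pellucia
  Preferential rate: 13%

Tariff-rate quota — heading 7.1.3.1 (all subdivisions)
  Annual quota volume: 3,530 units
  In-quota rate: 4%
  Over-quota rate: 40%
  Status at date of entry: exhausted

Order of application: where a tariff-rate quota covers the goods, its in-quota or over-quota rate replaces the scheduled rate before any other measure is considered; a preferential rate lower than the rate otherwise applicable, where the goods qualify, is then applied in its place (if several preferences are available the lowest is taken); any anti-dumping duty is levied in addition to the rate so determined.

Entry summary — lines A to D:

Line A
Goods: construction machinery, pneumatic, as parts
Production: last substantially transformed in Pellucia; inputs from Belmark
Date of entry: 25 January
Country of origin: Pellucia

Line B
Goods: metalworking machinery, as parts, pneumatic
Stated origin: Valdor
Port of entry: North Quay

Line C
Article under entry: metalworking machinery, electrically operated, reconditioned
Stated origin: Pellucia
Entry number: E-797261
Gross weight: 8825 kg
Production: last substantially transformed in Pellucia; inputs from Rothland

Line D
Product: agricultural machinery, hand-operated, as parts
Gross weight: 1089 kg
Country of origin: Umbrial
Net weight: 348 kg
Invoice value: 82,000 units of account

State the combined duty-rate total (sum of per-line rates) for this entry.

84%

Line A: construction → 7.1; pneumatic → 7.1.3; as parts → 7.1.3.2. Scheduled 29%. Pellucia agreement on 7.2.3: 7.1.3.2 not covered; Pellucia agreement on 7.1.2.3: 7.1.3.2 not covered. → 29%.
Line B: metalworking → 7.2; pneumatic → 7.2.1; as parts → 7.2.1.2. Scheduled 13%. No special measure applies. → 13%.
Line C: metalworking → 7.2; electrically operated → 7.2.3; reconditioned → 7.2.3.2. Scheduled 5%. Pellucia agreement on 7.2.3: not wholly obtained; Pellucia agreement on 7.1.2.3: 7.2.3.2 not covered. → 5%.
Line D: agricultural → 7.3; hand-operated → 7.3.3; as parts → 7.3.3.3. Scheduled 37%. No special measure applies. → 37%.
Sum: 29% + 13% + 5% + 37% = 84%.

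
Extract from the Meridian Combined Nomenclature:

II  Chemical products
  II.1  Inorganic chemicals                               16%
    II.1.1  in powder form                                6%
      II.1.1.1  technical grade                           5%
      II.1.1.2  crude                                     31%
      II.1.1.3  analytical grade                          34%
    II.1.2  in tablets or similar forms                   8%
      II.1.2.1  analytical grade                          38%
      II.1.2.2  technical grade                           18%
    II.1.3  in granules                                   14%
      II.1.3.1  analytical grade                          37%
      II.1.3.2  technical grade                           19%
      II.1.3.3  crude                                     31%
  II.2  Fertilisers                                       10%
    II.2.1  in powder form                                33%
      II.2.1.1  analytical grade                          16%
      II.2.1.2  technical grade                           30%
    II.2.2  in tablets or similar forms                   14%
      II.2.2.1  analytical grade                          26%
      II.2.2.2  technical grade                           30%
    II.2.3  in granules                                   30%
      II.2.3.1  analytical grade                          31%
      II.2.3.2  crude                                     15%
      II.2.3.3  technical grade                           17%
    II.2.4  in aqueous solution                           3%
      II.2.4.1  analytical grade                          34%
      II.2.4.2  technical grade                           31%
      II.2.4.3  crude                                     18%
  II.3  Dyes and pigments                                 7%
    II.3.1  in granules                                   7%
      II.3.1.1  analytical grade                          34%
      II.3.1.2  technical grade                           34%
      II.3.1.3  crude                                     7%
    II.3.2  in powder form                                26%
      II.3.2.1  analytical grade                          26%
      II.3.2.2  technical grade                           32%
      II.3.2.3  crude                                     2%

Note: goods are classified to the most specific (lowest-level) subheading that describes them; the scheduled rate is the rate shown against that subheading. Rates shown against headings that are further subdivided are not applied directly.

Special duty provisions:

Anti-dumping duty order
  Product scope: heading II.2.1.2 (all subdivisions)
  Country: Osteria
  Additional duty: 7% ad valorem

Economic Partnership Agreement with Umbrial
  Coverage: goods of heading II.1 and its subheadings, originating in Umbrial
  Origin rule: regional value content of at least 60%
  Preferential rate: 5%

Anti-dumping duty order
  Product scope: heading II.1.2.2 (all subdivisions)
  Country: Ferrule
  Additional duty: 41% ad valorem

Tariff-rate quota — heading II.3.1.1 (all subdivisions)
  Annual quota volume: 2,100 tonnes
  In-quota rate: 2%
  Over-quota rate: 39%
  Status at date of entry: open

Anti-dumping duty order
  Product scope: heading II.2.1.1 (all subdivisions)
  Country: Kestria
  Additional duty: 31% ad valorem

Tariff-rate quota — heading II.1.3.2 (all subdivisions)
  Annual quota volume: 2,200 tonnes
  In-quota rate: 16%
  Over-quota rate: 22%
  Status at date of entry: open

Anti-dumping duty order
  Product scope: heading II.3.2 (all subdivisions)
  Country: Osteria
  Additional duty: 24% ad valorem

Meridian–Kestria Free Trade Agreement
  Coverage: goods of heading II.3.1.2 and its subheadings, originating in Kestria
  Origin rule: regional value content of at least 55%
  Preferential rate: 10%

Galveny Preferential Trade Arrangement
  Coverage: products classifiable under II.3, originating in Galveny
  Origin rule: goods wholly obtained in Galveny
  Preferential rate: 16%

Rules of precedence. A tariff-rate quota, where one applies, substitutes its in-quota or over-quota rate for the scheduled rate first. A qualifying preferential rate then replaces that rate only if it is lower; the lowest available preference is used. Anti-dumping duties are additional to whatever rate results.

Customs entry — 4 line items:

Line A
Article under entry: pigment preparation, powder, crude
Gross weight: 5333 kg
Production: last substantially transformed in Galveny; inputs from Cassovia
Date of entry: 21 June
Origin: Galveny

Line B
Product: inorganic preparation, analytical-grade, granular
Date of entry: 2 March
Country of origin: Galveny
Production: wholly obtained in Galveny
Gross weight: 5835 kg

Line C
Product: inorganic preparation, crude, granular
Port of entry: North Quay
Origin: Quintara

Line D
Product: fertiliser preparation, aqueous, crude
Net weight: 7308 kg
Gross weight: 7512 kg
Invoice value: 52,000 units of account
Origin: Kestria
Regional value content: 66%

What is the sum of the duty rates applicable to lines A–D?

88%

Line A: pigment → II.3; powder → II.3.2; crude → II.3.2.3. Scheduled 2%. Galveny agreement on II.3: not wholly obtained. → 2%.
Line B: inorganic → II.1; granular → II.1.3; analytical-grade → II.1.3.1. Scheduled 37%. Galveny agreement on II.3: II.1.3.1 not covered. → 37%.
Line C: inorganic → II.1; granular → II.1.3; crude → II.1.3.3. Scheduled 31%. No special measure applies. → 31%.
Line D: fertiliser → II.2; aqueous → II.2.4; crude → II.2.4.3. Scheduled 18%. Kestria agreement on II.3.1.2: II.2.4.3 not covered. → 18%.
Sum: 2% + 37% + 31% + 18% = 88%.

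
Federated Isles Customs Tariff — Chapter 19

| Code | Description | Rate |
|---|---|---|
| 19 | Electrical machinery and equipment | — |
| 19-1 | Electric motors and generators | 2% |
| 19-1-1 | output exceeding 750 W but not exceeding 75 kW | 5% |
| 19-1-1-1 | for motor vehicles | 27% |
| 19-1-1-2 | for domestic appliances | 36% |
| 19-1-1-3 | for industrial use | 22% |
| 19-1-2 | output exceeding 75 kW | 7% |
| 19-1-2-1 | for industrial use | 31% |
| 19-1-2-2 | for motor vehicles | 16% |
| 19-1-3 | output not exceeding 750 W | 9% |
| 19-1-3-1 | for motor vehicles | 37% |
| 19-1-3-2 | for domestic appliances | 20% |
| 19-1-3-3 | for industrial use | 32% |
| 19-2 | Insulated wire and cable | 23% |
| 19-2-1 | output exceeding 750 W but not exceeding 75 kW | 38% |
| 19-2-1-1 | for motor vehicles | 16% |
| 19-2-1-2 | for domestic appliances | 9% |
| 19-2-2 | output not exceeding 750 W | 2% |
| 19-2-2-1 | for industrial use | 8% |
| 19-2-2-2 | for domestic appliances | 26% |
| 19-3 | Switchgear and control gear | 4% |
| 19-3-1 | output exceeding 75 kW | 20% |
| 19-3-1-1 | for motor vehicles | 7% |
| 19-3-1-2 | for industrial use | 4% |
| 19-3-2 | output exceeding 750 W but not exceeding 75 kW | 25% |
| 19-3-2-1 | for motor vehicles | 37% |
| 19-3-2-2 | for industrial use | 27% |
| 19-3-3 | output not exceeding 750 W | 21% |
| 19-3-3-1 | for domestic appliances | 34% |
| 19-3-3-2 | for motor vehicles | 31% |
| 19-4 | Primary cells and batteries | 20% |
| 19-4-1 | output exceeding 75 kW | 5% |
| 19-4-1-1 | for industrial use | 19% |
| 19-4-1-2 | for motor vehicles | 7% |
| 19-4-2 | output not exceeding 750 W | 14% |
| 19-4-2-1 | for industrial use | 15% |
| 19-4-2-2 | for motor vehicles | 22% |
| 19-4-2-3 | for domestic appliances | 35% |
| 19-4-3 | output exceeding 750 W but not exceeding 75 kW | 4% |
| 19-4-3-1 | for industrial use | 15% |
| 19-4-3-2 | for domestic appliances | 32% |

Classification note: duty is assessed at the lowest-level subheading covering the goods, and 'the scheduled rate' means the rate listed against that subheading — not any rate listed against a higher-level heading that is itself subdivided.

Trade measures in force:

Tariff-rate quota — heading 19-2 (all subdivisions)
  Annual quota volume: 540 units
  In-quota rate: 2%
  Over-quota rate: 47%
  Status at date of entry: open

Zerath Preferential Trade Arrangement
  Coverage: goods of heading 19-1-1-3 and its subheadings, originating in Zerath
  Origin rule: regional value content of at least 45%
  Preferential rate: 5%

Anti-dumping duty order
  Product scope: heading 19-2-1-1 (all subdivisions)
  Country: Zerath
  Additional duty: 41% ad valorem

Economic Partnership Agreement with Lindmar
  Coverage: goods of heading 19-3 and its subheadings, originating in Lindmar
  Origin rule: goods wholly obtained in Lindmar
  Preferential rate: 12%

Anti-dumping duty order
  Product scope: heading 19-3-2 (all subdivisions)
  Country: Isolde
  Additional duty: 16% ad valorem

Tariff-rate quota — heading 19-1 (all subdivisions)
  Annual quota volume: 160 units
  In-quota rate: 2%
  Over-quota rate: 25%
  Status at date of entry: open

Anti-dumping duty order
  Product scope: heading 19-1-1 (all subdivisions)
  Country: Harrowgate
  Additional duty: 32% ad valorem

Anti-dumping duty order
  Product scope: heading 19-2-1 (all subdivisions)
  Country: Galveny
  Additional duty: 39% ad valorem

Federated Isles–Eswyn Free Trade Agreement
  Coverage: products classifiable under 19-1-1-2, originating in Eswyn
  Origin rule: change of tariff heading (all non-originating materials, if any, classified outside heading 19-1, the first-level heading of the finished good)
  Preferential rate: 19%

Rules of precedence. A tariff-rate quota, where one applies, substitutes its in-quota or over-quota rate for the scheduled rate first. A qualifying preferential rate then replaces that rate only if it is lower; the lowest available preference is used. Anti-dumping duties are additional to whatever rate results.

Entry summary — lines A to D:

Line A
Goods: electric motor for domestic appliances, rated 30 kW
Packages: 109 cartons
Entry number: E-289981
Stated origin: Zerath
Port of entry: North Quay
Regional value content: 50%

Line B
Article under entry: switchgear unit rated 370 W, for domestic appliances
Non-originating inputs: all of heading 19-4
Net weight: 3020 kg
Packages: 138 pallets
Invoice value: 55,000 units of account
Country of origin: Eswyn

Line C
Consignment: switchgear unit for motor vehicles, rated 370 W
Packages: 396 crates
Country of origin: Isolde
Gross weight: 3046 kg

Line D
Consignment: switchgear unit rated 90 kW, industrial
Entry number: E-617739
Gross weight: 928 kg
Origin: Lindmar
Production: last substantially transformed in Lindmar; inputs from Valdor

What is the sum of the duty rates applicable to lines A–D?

Line A: electric motor → 19-1; rated 30 kW → 19-1-1; for domestic appliances → 19-1-1-2. Scheduled 36%. quota on 19-1 open → in-quota 2%; Zerath agreement on 19-1-1-3: 19-1-1-2 not covered. → 2%.
Line B: switchgear unit → 19-3; rated 370 W → 19-3-3; for domestic appliances → 19-3-3-1. Scheduled 34%. Eswyn agreement on 19-1-1-2: 19-3-3-1 not covered. → 34%.
Line C: switchgear unit → 19-3; rated 370 W → 19-3-3; for motor vehicles → 19-3-3-2. Scheduled 31%. No special measure applies. → 31%.
Line D: switchgear unit → 19-3; rated 90 kW → 19-3-1; industrial → 19-3-1-2. Scheduled 4%. Lindmar agreement on 19-3: not wholly obtained. → 4%.
Sum: 2% + 34% + 31% + 4% = 71%.

71%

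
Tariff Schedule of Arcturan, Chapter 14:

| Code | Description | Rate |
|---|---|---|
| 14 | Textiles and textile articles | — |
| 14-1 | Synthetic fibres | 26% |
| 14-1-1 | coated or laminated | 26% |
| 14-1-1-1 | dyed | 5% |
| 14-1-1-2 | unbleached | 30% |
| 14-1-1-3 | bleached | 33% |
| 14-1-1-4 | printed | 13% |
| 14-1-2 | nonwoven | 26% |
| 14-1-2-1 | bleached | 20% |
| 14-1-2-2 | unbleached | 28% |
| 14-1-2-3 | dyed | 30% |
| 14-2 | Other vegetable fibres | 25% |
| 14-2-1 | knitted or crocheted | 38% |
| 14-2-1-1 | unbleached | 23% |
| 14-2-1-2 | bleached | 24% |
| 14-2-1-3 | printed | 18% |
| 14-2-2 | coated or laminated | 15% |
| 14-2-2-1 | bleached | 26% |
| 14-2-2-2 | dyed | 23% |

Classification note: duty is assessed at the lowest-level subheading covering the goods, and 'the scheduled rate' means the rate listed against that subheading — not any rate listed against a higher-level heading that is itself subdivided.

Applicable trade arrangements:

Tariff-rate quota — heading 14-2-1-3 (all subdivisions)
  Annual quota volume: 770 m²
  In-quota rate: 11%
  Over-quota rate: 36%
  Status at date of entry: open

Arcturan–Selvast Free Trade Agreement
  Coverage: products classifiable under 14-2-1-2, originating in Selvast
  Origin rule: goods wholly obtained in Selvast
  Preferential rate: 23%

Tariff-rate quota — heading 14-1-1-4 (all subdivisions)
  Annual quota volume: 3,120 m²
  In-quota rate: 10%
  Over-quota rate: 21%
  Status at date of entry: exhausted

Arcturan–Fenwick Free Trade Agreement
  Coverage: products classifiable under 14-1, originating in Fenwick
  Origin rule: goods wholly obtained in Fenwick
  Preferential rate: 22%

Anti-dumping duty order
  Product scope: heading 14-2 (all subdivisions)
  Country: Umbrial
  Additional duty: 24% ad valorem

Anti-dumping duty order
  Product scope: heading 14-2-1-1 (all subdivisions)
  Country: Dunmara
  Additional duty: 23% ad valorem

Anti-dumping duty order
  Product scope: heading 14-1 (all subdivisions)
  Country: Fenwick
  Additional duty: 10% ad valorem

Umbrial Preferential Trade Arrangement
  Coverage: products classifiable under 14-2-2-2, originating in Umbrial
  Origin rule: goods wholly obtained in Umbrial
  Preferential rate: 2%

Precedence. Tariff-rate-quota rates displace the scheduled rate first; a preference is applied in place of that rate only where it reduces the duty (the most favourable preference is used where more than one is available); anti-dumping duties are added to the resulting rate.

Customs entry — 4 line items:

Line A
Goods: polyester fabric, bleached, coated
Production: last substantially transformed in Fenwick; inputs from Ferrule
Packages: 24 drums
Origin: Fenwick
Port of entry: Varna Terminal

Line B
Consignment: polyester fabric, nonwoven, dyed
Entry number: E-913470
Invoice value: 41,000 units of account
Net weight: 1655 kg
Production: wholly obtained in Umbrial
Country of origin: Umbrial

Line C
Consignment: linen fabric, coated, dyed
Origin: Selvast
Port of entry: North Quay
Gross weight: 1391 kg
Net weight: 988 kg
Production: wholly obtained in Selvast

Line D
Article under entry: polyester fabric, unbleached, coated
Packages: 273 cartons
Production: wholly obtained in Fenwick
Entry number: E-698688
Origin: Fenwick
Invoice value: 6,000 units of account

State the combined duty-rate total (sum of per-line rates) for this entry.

Line A: polyester → 14-1; coated → 14-1-1; bleached → 14-1-1-3. Scheduled 33%. Fenwick agreement on 14-1: not wholly obtained; anti-dumping (Fenwick, 14-1): +10%; total 33% + 10% = 43%. → 43%.
Line B: polyester → 14-1; nonwoven → 14-1-2; dyed → 14-1-2-3. Scheduled 30%. Umbrial agreement on 14-2-2-2: 14-1-2-3 not covered. → 30%.
Line C: linen → 14-2; coated → 14-2-2; dyed → 14-2-2-2. Scheduled 23%. Selvast agreement on 14-2-1-2: 14-2-2-2 not covered. → 23%.
Line D: polyester → 14-1; coated → 14-1-1; unbleached → 14-1-1-2. Scheduled 30%. Fenwick agreement on 14-1: wholly obtained → 22% available; preferential 22%; anti-dumping (Fenwick, 14-1): +10%; total 22% + 10% = 32%. → 32%.
Sum: 43% + 30% + 23% + 32% = 128%.

128%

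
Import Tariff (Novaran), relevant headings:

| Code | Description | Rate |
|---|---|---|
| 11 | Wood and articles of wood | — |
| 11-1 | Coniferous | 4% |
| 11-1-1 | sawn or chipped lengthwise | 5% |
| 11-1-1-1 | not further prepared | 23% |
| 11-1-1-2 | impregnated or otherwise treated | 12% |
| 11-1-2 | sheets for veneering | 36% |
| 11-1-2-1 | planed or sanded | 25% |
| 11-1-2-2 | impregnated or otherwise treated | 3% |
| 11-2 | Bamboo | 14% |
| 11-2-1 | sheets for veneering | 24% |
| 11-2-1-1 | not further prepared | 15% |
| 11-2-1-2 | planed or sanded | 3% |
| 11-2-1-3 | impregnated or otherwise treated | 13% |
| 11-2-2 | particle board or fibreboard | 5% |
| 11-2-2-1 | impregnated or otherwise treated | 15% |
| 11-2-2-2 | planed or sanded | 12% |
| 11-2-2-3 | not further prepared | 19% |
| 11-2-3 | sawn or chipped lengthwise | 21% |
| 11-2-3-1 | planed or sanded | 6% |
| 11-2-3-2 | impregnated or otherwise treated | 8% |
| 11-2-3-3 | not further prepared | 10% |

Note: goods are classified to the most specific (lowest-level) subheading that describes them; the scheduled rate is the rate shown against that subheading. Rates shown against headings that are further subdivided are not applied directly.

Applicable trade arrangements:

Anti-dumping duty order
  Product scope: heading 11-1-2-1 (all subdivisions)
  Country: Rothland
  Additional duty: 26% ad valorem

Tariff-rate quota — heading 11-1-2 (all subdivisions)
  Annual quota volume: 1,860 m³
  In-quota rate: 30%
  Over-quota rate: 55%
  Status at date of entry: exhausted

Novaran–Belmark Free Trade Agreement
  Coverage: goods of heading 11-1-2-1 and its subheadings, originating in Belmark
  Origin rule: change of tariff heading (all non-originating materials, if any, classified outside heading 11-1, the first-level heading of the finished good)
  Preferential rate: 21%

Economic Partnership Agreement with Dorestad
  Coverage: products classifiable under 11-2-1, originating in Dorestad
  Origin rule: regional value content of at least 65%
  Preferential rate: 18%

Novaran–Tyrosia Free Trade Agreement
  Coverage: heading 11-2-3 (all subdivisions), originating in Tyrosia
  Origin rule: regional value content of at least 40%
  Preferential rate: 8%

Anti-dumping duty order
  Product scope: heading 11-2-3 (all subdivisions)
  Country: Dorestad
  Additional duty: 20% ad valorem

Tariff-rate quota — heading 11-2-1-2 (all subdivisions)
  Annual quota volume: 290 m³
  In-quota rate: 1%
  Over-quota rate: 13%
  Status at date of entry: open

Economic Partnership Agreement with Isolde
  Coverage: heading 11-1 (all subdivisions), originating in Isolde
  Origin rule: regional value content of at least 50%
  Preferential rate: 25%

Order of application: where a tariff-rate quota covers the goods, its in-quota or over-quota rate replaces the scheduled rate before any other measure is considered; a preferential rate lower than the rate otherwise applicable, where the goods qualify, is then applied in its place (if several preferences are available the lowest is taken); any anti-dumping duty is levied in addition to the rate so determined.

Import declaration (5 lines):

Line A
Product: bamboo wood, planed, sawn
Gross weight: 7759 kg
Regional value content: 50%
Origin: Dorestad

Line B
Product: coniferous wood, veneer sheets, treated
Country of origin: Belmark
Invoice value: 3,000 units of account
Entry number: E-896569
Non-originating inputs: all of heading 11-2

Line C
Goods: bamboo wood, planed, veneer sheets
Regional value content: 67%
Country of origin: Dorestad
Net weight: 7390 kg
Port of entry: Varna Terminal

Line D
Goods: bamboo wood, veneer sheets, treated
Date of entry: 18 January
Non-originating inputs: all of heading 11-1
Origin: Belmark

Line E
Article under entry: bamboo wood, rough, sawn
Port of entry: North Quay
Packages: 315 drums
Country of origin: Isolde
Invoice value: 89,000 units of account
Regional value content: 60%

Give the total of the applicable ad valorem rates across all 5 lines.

Line A: bamboo → 11-2; sawn → 11-2-3; planed → 11-2-3-1. Scheduled 6%. Dorestad agreement on 11-2-1: 11-2-3-1 not covered; anti-dumping (Dorestad, 11-2-3): +20%; total 6% + 20% = 26%. → 26%.
Line B: coniferous → 11-1; veneer sheets → 11-1-2; treated → 11-1-2-2. Scheduled 3%. quota on 11-1-2 exhausted → over-quota 55%; Belmark agreement on 11-1-2-1: 11-1-2-2 not covered. → 55%.
Line C: bamboo → 11-2; veneer sheets → 11-2-1; planed → 11-2-1-2. Scheduled 3%. quota on 11-2-1-2 open → in-quota 1%; Dorestad agreement on 11-2-1: RVC ≥ 65% → 18% available; preference 18% not lower than 1% → no reduction. → 1%.
Line D: bamboo → 11-2; veneer sheets → 11-2-1; treated → 11-2-1-3. Scheduled 13%. Belmark agreement on 11-1-2-1: 11-2-1-3 not covered. → 13%.
Line E: bamboo → 11-2; sawn → 11-2-3; rough → 11-2-3-3. Scheduled 10%. Isolde agreement on 11-1: 11-2-3-3 not covered. → 10%.
Sum: 26% + 55% + 1% + 13% + 10% = 105%.

105%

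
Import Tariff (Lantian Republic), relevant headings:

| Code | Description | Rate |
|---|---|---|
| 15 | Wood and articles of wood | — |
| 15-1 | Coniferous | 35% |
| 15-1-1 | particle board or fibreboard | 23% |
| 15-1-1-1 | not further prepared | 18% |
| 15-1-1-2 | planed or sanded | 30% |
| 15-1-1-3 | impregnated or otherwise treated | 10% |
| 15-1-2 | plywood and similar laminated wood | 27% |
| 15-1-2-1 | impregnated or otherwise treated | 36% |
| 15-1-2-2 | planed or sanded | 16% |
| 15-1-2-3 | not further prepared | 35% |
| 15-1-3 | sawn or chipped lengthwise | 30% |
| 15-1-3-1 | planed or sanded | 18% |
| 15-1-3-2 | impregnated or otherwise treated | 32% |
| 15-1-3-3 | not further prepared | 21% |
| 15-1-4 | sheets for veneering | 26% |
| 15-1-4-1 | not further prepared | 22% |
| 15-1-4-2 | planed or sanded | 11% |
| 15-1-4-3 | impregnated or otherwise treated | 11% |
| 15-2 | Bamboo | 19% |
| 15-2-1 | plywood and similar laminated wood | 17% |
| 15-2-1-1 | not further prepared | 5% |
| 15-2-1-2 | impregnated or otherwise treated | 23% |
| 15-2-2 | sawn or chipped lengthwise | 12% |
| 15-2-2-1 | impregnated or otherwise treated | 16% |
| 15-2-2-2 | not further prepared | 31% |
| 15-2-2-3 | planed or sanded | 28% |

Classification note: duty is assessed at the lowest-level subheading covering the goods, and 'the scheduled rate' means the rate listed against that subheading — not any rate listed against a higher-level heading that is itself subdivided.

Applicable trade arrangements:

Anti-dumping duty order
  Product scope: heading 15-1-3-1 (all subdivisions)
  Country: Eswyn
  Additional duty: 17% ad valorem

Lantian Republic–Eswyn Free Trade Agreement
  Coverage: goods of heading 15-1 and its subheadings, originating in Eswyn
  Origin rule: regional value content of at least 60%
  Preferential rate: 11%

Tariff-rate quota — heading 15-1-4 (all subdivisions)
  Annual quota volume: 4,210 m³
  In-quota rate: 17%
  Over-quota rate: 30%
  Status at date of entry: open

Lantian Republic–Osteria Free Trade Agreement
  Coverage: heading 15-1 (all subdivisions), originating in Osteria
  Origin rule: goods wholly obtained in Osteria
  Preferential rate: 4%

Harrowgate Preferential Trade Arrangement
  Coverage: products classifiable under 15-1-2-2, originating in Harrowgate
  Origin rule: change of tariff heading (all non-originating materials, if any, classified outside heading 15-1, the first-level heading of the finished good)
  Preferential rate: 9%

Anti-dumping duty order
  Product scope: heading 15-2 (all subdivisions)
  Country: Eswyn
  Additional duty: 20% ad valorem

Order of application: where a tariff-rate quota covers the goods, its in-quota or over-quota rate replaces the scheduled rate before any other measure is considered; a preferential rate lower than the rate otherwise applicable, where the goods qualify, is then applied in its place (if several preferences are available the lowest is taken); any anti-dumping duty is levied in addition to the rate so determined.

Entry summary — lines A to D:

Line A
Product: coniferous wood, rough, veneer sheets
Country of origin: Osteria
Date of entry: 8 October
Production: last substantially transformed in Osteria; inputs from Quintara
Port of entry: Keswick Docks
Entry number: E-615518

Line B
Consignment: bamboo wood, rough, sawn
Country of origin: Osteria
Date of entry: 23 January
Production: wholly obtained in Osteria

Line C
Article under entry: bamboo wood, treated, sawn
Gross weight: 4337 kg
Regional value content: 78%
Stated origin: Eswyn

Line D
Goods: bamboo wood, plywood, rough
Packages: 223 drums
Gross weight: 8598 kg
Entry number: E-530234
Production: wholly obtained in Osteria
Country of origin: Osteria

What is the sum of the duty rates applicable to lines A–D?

Line A: coniferous → 15-1; veneer sheets → 15-1-4; rough → 15-1-4-1. Scheduled 22%. quota on 15-1-4 open → in-quota 17%; Osteria agreement on 15-1: not wholly obtained. → 17%.
Line B: bamboo → 15-2; sawn → 15-2-2; rough → 15-2-2-2. Scheduled 31%. Osteria agreement on 15-1: 15-2-2-2 not covered. → 31%.
Line C: bamboo → 15-2; sawn → 15-2-2; treated → 15-2-2-1. Scheduled 16%. Eswyn agreement on 15-1: 15-2-2-1 not covered; anti-dumping (Eswyn, 15-2): +20%; total 16% + 20% = 36%. → 36%.
Line D: bamboo → 15-2; plywood → 15-2-1; rough → 15-2-1-1. Scheduled 5%. Osteria agreement on 15-1: 15-2-1-1 not covered. → 5%.
Sum: 17% + 31% + 36% + 5% = 89%.

89%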